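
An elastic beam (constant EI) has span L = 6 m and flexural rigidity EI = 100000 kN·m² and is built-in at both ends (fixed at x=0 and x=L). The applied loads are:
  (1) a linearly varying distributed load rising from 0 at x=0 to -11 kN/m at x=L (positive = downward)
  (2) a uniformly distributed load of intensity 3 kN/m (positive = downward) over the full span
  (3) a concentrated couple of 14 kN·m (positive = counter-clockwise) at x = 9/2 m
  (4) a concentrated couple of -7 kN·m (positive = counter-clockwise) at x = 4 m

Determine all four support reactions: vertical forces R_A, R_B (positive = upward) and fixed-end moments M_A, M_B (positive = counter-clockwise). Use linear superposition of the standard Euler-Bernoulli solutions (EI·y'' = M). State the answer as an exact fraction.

Load 1 — triangular load w₀=-11 kN/m (0→w₀ over full span):
  R_A = 3w₀L/20 = 3·(-11)·6/20 = -99/10 kN
  M_A = w₀L²/30 = (-11)·6²/30 = -66/5 kN·m
  R_B = 7w₀L/20 = 7·(-11)·6/20 = -231/10 kN
  M_B = -w₀L²/20 = -(-11)·6²/20 = 99/5 kN·m
Load 2 — uniform load w=3 kN/m over full span:
  R_A = wL/2 = 3·6/2 = 9 kN
  M_A = wL²/12 = 3·6²/12 = 9 kN·m
  R_B = wL/2 = 3·6/2 = 9 kN
  M_B = -wL²/12 = -3·6²/12 = -9 kN·m
Load 3 — applied couple M₀=14 kN·m at a=9/2 m (b=L-a=3/2):
  R_A = 6M₀ab/L³ = 6·14·(9/2)·(3/2)/6³ = 21/8 kN
  M_A = M₀b(2a-b)/L² = 14·(3/2)·(2·(9/2)-(3/2))/6² = 35/8 kN·m
  R_B = -6M₀ab/L³ = -6·14·(9/2)·(3/2)/6³ = -21/8 kN
  M_B = M₀a(2b-a)/L² = 14·(9/2)·(2·(3/2)-(9/2))/6² = -21/8 kN·m
Load 4 — applied couple M₀=-7 kN·m at a=4 m (b=L-a=2):
  R_A = 6M₀ab/L³ = 6·(-7)·4·2/6³ = -14/9 kN
  M_A = M₀b(2a-b)/L² = (-7)·2·(2·4-2)/6² = -7/3 kN·m
  R_B = -6M₀ab/L³ = -6·(-7)·4·2/6³ = 14/9 kN
  M_B = M₀a(2b-a)/L² = (-7)·4·(2·2-4)/6² = 0 kN·m
Superposition: R_A = 61/360 kN, M_A = -259/120 kN·m, R_B = -5461/360 kN, M_B = 327/40 kN·m

R_A = 61/360 kN, M_A = -259/120 kN·m, R_B = -5461/360 kN, M_B = 327/40 kN·m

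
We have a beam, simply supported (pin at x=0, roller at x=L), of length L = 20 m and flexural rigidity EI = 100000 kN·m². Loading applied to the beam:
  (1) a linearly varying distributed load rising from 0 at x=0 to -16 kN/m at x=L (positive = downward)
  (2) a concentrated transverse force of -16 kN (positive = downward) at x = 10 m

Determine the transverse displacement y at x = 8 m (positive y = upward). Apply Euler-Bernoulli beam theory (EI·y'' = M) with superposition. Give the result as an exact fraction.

y(8) = 42412/234375 m

Load 1 — triangular load w₀=-16 kN/m (0→w₀ over full span):
  y_1 = -w₀x(7L⁴-10L²x²+3x⁴)/(360LEI) = -(-16)·8·(7·20⁴-10·20²·8²+3·8⁴)/(360·20·100000) = 36512/234375 m
Load 2 — point force P=-16 kN at a=10 m (b=L-a=10):
  y_2 = -Pbx(L²-b²-x²)/(6LEI)  [x≤a] = -(-16)·10·8·(20²-10²-8²)/(6·20·100000) = 236/9375 m
Superposition: y = Σ y_i = 42412/234375 m ≈ 0.180958 m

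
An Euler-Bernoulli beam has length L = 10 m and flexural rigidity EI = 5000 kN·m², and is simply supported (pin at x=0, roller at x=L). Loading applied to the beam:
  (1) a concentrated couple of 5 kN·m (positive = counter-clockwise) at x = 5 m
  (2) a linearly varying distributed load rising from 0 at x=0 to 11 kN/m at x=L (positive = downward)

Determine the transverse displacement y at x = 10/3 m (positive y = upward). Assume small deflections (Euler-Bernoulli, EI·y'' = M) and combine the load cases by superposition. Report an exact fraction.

Load 1 — applied couple M₀=5 kN·m at a=5 m (b=L-a=5):
  y_1 = (M₀x³/(6L)+C₁x)/EI  [x≤a] with C₁=M₀(3b²-L²)/(6L)=-25/12 = (5·(10/3)³/(6·10)+(-25/12)·(10/3))/5000 = -1/1296 m
Load 2 — triangular load w₀=11 kN/m (0→w₀ over full span):
  y_2 = -w₀x(7L⁴-10L²x²+3x⁴)/(360LEI) = -11·(10/3)·(7·10⁴-10·10²·(10/3)²+3·(10/3)⁴)/(360·10·5000) = -88/729 m
Superposition: y = Σ y_i = -1417/11664 m ≈ -0.121485 m

y(10/3) = -1417/11664 m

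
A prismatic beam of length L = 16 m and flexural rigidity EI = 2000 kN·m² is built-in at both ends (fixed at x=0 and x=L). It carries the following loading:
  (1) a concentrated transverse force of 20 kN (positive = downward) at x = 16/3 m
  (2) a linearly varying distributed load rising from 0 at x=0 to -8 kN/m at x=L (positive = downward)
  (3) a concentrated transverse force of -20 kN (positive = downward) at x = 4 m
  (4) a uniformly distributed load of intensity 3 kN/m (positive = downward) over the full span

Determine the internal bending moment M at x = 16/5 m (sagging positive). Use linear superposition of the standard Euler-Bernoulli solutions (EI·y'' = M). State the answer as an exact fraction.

Load 1 — point force P=20 kN at a=16/3 m (b=L-a=32/3):
  M_1 = Pb²(3a+b)x/L³ - Pab²/L²  [x≤a] = 20·(32/3)²·(3·(16/3)+(32/3))·(16/5)/16³ - 20·(16/3)·(32/3)²/16² = 0 kN·m
Load 2 — triangular load w₀=-8 kN/m (0→w₀ over full span):
  M_2 = 3w₀Lx/20 - w₀L²/30 - w₀x³/(6L) = 3·(-8)·16·(16/5)/20 - (-8)·16²/30 - (-8)·(16/5)³/(6·16) = 3584/375 kN·m
Load 3 — point force P=-20 kN at a=4 m (b=L-a=12):
  M_3 = Pb²(3a+b)x/L³ - Pab²/L²  [x≤a] = (-20)·12²·(3·4+12)·(16/5)/16³ - (-20)·4·12²/16² = -9 kN·m
Load 4 — uniform load w=3 kN/m over full span:
  M_4 = wLx/2 - wL²/12 - wx²/2 = 3·16·(16/5)/2 - 3·16²/12 - 3·(16/5)²/2 = -64/25 kN·m
Superposition: M = Σ M_i = -751/375 kN·m ≈ -2.002667 kN·m

M(16/5) = -751/375 kN·m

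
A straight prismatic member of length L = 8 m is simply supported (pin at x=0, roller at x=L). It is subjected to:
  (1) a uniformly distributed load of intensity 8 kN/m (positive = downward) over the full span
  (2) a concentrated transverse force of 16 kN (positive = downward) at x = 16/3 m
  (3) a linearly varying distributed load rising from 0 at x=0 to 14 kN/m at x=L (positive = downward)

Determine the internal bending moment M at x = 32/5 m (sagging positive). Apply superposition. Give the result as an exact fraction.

M(32/5) = 37888/375 kN·m

Load 1 — uniform load w=8 kN/m over full span:
  M_1 = wx(L-x)/2 = 8·(32/5)·(8-(32/5))/2 = 1024/25 kN·m
Load 2 — point force P=16 kN at a=16/3 m (b=L-a=8/3):
  M_2 = Pa(L-x)/L  [x>a] = 16·(16/3)·(8-(32/5))/8 = 256/15 kN·m
Load 3 — triangular load w₀=14 kN/m (0→w₀ over full span):
  M_3 = w₀Lx/6 - w₀x³/(6L) = 14·8·(32/5)/6 - 14·(32/5)³/(6·8) = 5376/125 kN·m
Superposition: M = Σ M_i = 37888/375 kN·m ≈ 101.034667 kN·m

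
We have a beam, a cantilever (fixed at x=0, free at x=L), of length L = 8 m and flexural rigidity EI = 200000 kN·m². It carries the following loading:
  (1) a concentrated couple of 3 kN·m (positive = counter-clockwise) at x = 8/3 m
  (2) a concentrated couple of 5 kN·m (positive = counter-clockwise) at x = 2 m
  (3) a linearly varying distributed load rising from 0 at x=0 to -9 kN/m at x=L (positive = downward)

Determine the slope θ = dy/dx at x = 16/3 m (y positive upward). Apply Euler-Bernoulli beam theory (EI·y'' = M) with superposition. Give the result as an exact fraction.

θ(16/3) = 7667/2700000 rad

Load 1 — applied couple M₀=3 kN·m at a=8/3 m (b=L-a=16/3):
  θ_1 = M₀a/EI  [x>a] = 3·(8/3)/200000 = 1/25000 rad
Load 2 — applied couple M₀=5 kN·m at a=2 m (b=L-a=6):
  θ_2 = M₀a/EI  [x>a] = 5·2/200000 = 1/20000 rad
Load 3 — triangular load w₀=-9 kN/m (0→w₀ over full span):
  θ_3 = (w₀Lx²/4-w₀L²x/3-w₀x⁴/(24L))/EI = ((-9)·8·(16/3)²/4-(-9)·8²·(16/3)/3-(-9)·(16/3)⁴/(24·8))/200000 = 232/84375 rad
Superposition: θ = Σ θ_i = 7667/2700000 rad ≈ 0.002840 rad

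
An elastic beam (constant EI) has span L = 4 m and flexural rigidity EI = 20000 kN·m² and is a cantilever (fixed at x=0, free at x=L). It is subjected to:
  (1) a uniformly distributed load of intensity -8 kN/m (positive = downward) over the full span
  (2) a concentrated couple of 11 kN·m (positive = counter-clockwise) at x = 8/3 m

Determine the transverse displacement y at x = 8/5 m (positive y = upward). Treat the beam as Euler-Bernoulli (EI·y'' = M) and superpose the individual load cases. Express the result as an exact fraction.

Load 1 — uniform load w=-8 kN/m over full span:
  y_1 = -wx²(x²-4Lx+6L²)/(24EI) = -(-8)·(8/5)²·((8/5)²-4·4·(8/5)+6·4²)/(24·20000) = 1216/390625 m
Load 2 — applied couple M₀=11 kN·m at a=8/3 m (b=L-a=4/3):
  y_2 = M₀x²/(2EI)  [x≤a] = 11·(8/5)²/(2·20000) = 11/15625 m
Superposition: y = Σ y_i = 1491/390625 m ≈ 0.003817 m

y(8/5) = 1491/390625 m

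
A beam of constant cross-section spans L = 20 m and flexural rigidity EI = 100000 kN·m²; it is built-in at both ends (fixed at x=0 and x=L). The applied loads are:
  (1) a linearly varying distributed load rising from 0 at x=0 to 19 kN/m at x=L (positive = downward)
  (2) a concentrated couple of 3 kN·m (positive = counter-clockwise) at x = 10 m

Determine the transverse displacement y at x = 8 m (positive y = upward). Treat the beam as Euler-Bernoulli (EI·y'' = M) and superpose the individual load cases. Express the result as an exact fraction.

y(8) = -10959/312500 m

Load 1 — triangular load w₀=19 kN/m (0→w₀ over full span):
  y_1 = -w₀x²(L-x)²(x+2L)/(120LEI) = -19·8²·(20-8)²·(8+2·20)/(120·20·100000) = -2736/78125 m
Load 2 — applied couple M₀=3 kN·m at a=10 m (b=L-a=10):
  y_2 = (R_Ax³/6 - M_Ax²/2)/EI  [x≤a] with R_A=9/40, M_A=3/4 = ((9/40)·8³/6 - (3/4)·8²/2)/100000 = -3/62500 m
Superposition: y = Σ y_i = -10959/312500 m ≈ -0.035069 m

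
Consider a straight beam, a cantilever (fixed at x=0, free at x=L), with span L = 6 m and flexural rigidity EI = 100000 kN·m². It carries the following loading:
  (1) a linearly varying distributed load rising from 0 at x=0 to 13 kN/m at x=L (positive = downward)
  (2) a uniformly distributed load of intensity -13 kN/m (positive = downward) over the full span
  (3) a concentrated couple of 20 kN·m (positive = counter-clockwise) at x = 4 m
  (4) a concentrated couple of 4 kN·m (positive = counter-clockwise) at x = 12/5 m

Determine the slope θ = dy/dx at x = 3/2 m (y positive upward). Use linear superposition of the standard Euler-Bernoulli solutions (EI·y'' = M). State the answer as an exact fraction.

θ(3/2) = 29691/25600000 rad

Load 1 — triangular load w₀=13 kN/m (0→w₀ over full span):
  θ_1 = (w₀Lx²/4-w₀L²x/3-w₀x⁴/(24L))/EI = (13·6·(3/2)²/4-13·6²·(3/2)/3-13·(3/2)⁴/(24·6))/100000 = -48789/25600000 rad
Load 2 — uniform load w=-13 kN/m over full span:
  θ_2 = -wx(x²-3Lx+3L²)/(6EI) = -(-13)·(3/2)·((3/2)²-3·6·(3/2)+3·6²)/(6·100000) = 4329/1600000 rad
Load 3 — applied couple M₀=20 kN·m at a=4 m (b=L-a=2):
  θ_3 = M₀x/EI  [x≤a] = 20·(3/2)/100000 = 3/10000 rad
Load 4 — applied couple M₀=4 kN·m at a=12/5 m (b=L-a=18/5):
  θ_4 = M₀x/EI  [x≤a] = 4·(3/2)/100000 = 3/50000 rad
Superposition: θ = Σ θ_i = 29691/25600000 rad ≈ 0.001160 rad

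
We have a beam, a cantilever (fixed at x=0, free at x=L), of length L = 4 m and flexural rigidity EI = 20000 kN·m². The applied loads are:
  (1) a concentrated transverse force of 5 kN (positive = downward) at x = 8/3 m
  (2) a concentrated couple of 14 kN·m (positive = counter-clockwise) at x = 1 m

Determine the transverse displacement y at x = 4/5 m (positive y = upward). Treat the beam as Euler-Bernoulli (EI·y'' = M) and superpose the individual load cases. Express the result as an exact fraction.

y(4/5) = 1/31250 m

Load 1 — point force P=5 kN at a=8/3 m (b=L-a=4/3):
  y_1 = -Px²(3a-x)/(6EI)  [x≤a] = -5·(4/5)²·(3·(8/3)-(4/5))/(6·20000) = -3/15625 m
Load 2 — applied couple M₀=14 kN·m at a=1 m (b=L-a=3):
  y_2 = M₀x²/(2EI)  [x≤a] = 14·(4/5)²/(2·20000) = 7/31250 m
Superposition: y = Σ y_i = 1/31250 m ≈ 0.000032 m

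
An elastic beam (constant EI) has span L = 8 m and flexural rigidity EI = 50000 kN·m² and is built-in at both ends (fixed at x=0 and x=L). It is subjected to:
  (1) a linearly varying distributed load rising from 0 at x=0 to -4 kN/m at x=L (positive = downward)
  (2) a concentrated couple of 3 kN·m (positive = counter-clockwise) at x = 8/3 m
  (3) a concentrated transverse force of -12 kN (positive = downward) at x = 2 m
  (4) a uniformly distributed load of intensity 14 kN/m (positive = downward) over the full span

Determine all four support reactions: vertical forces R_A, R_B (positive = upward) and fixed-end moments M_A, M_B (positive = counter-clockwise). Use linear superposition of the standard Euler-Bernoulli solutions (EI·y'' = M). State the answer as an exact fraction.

Load 1 — triangular load w₀=-4 kN/m (0→w₀ over full span):
  R_A = 3w₀L/20 = 3·(-4)·8/20 = -24/5 kN
  M_A = w₀L²/30 = (-4)·8²/30 = -128/15 kN·m
  R_B = 7w₀L/20 = 7·(-4)·8/20 = -56/5 kN
  M_B = -w₀L²/20 = -(-4)·8²/20 = 64/5 kN·m
Load 2 — applied couple M₀=3 kN·m at a=8/3 m (b=L-a=16/3):
  R_A = 6M₀ab/L³ = 6·3·(8/3)·(16/3)/8³ = 1/2 kN
  M_A = M₀b(2a-b)/L² = 3·(16/3)·(2·(8/3)-(16/3))/8² = 0 kN·m
  R_B = -6M₀ab/L³ = -6·3·(8/3)·(16/3)/8³ = -1/2 kN
  M_B = M₀a(2b-a)/L² = 3·(8/3)·(2·(16/3)-(8/3))/8² = 1 kN·m
Load 3 — point force P=-12 kN at a=2 m (b=L-a=6):
  R_A = Pb²(3a+b)/L³ = (-12)·6²·(3·2+6)/8³ = -81/8 kN
  M_A = Pab²/L² = (-12)·2·6²/8² = -27/2 kN·m
  R_B = Pa²(a+3b)/L³ = (-12)·2²·(2+3·6)/8³ = -15/8 kN
  M_B = -Pa²b/L² = -(-12)·2²·6/8² = 9/2 kN·m
Load 4 — uniform load w=14 kN/m over full span:
  R_A = wL/2 = 14·8/2 = 56 kN
  M_A = wL²/12 = 14·8²/12 = 224/3 kN·m
  R_B = wL/2 = 14·8/2 = 56 kN
  M_B = -wL²/12 = -14·8²/12 = -224/3 kN·m
Superposition: R_A = 1663/40 kN, M_A = 1579/30 kN·m, R_B = 1697/40 kN, M_B = -1691/30 kN·m

R_A = 1663/40 kN, M_A = 1579/30 kN·m, R_B = 1697/40 kN, M_B = -1691/30 kN·m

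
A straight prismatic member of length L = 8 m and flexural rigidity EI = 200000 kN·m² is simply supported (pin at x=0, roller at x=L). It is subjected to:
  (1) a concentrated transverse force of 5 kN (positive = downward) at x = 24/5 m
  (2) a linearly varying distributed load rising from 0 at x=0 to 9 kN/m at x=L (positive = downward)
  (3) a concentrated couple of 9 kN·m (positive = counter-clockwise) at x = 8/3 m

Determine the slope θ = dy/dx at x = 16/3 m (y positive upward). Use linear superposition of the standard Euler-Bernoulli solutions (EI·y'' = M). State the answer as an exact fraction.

θ(16/3) = 8261/33750000 rad

Load 1 — point force P=5 kN at a=24/5 m (b=L-a=16/5):
  θ_1 = -Pa(2L²-6Lx+3x²+a²)/(6LEI)  [x>a] = -5·(24/5)·(2·8²-6·8·(16/3)+3·(16/3)²+(24/5)²)/(6·8·200000) = 23/468750 rad
Load 2 — triangular load w₀=9 kN/m (0→w₀ over full span):
  θ_2 = -w₀(7L⁴-30L²x²+15x⁴)/(360LEI) = -9·(7·8⁴-30·8²·(16/3)²+15·(16/3)⁴)/(360·8·200000) = 91/421875 rad
Load 3 — applied couple M₀=9 kN·m at a=8/3 m (b=L-a=16/3):
  θ_3 = (M₀x²/(2L)-M₀(x-a)+C₁)/EI  [x>a] with C₁=M₀(3b²-L²)/(6L)=4 = (9·(16/3)²/(2·8)-9·((16/3)-(8/3))+4)/200000 = -1/50000 rad
Superposition: θ = Σ θ_i = 8261/33750000 rad ≈ 0.000245 rad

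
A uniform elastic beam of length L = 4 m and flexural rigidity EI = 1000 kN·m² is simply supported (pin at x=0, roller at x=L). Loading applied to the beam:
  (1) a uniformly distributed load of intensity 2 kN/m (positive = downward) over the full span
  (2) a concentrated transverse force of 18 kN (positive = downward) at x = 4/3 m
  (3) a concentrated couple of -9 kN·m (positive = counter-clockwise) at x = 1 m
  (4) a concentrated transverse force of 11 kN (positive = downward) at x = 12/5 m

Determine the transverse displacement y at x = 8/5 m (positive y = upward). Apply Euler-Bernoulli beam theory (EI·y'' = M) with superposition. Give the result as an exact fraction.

y(8/5) = -2297/50000 m

Load 1 — uniform load w=2 kN/m over full span:
  y_1 = -wx(L³-2Lx²+x³)/(24EI) = -2·(8/5)·(4³-2·4·(8/5)²+(8/5)³)/(24·1000) = -496/78125 m
Load 2 — point force P=18 kN at a=4/3 m (b=L-a=8/3):
  y_2 = -Pa(L-x)(2Lx-a²-x²)/(6LEI)  [x>a] = -18·(4/3)·(4-(8/5))·(2·4·(8/5)-(4/3)²-(8/5)²)/(6·4·1000) = -952/46875 m
Load 3 — applied couple M₀=-9 kN·m at a=1 m (b=L-a=3):
  y_3 = (M₀x³/(6L)-M₀(x-a)²/2+C₁x)/EI  [x>a] with C₁=M₀(3b²-L²)/(6L)=-33/8 = ((-9)·(8/5)³/(6·4)-(-9)·((8/5)-1)²/2+(-33/8)·(8/5))/1000 = -1629/250000 m
Load 4 — point force P=11 kN at a=12/5 m (b=L-a=8/5):
  y_4 = -Pbx(L²-b²-x²)/(6LEI)  [x≤a] = -11·(8/5)·(8/5)·(4²-(8/5)²-(8/5)²)/(6·4·1000) = -2992/234375 m
Superposition: y = Σ y_i = -2297/50000 m ≈ -0.045940 m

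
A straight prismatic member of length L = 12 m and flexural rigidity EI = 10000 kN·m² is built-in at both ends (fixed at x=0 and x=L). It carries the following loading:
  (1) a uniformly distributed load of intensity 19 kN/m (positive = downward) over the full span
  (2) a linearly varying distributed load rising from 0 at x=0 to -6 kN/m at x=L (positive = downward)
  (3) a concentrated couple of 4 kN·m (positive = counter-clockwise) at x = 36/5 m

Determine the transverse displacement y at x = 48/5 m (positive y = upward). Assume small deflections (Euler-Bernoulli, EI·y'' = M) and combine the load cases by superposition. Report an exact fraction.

y(48/5) = -337554/9765625 m

Load 1 — uniform load w=19 kN/m over full span:
  y_1 = -wx²(L-x)²/(24EI) = -19·(48/5)²·(12-(48/5))²/(24·10000) = -16416/390625 m
Load 2 — triangular load w₀=-6 kN/m (0→w₀ over full span):
  y_2 = -w₀x²(L-x)²(x+2L)/(120LEI) = -(-6)·(48/5)²·(12-(48/5))²·((48/5)+2·12)/(120·12·10000) = 72576/9765625 m
Load 3 — applied couple M₀=4 kN·m at a=36/5 m (b=L-a=24/5):
  y_3 = (R_Ax³/6 - M_Ax²/2 - M₀(x-a)²/2)/EI  [x>a] with R_A=12/25, M_A=32/25 = ((12/25)·(48/5)³/6 - (32/25)·(48/5)²/2 - 4·((48/5)-(36/5))²/2)/10000 = 54/1953125 m
Superposition: y = Σ y_i = -337554/9765625 m ≈ -0.034566 m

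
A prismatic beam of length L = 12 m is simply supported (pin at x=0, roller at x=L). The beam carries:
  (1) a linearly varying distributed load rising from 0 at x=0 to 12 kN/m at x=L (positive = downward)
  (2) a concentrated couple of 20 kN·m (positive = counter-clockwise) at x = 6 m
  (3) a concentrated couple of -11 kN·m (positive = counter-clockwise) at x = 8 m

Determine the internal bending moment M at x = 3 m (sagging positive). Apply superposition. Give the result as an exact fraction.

M(3) = 279/4 kN·m

Load 1 — triangular load w₀=12 kN/m (0→w₀ over full span):
  M_1 = w₀Lx/6 - w₀x³/(6L) = 12·12·3/6 - 12·3³/(6·12) = 135/2 kN·m
Load 2 — applied couple M₀=20 kN·m at a=6 m (b=L-a=6):
  M_2 = M₀x/L  [x≤a] = 20·3/12 = 5 kN·m
Load 3 — applied couple M₀=-11 kN·m at a=8 m (b=L-a=4):
  M_3 = M₀x/L  [x≤a] = (-11)·3/12 = -11/4 kN·m
Superposition: M = Σ M_i = 279/4 kN·m ≈ 69.750000 kN·m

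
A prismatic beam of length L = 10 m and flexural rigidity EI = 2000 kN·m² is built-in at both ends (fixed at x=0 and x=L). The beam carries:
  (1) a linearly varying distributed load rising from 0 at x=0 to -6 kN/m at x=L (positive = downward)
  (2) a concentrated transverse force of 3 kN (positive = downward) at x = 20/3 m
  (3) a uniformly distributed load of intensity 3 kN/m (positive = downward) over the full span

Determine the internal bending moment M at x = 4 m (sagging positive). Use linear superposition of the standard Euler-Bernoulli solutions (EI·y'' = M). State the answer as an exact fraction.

M(4) = 103/45 kN·m

Load 1 — triangular load w₀=-6 kN/m (0→w₀ over full span):
  M_1 = 3w₀Lx/20 - w₀L²/30 - w₀x³/(6L) = 3·(-6)·10·4/20 - (-6)·10²/30 - (-6)·4³/(6·10) = -48/5 kN·m
Load 2 — point force P=3 kN at a=20/3 m (b=L-a=10/3):
  M_2 = Pb²(3a+b)x/L³ - Pab²/L²  [x≤a] = 3·(10/3)²·(3·(20/3)+(10/3))·4/10³ - 3·(20/3)·(10/3)²/10² = 8/9 kN·m
Load 3 — uniform load w=3 kN/m over full span:
  M_3 = wLx/2 - wL²/12 - wx²/2 = 3·10·4/2 - 3·10²/12 - 3·4²/2 = 11 kN·m
Superposition: M = Σ M_i = 103/45 kN·m ≈ 2.288889 kN·m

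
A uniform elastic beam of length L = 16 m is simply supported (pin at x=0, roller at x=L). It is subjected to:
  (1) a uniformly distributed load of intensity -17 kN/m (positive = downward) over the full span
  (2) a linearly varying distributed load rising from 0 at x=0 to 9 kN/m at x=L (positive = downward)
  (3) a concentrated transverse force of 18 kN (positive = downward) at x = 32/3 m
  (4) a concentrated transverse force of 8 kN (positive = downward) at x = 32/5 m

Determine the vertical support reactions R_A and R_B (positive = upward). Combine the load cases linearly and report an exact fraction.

R_A = -506/5 kN, R_B = -364/5 kN

Load 1 — uniform load w=-17 kN/m over full span:
  R_A = wL/2 = (-17)·16/2 = -136 kN
  R_B = wL/2 = (-17)·16/2 = -136 kN
Load 2 — triangular load w₀=9 kN/m (0→w₀ over full span):
  R_A = w₀L/6 = 9·16/6 = 24 kN
  R_B = w₀L/3 = 9·16/3 = 48 kN
Load 3 — point force P=18 kN at a=32/3 m (b=L-a=16/3):
  R_A = Pb/L = 18·(16/3)/16 = 6 kN
  R_B = Pa/L = 18·(32/3)/16 = 12 kN
Load 4 — point force P=8 kN at a=32/5 m (b=L-a=48/5):
  R_A = Pb/L = 8·(48/5)/16 = 24/5 kN
  R_B = Pa/L = 8·(32/5)/16 = 16/5 kN
Superposition: R_A = -506/5 kN, R_B = -364/5 kN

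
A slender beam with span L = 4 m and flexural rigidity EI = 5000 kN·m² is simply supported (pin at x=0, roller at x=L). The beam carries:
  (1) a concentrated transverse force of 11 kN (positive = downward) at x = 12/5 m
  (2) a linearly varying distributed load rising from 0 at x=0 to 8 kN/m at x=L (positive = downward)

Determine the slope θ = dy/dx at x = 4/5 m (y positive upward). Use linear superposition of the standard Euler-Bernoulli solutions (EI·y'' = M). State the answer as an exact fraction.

Load 1 — point force P=11 kN at a=12/5 m (b=L-a=8/5):
  θ_1 = -Pb(L²-b²-3x²)/(6LEI)  [x≤a] = -11·(8/5)·(4²-(8/5)²-3·(4/5)²)/(6·4·5000) = -132/78125 rad
Load 2 — triangular load w₀=8 kN/m (0→w₀ over full span):
  θ_2 = -w₀(7L⁴-30L²x²+15x⁴)/(360LEI) = -8·(7·4⁴-30·4²·(4/5)²+15·(4/5)⁴)/(360·4·5000) = -5824/3515625 rad
Superposition: θ = Σ θ_i = -11764/3515625 rad ≈ -0.003346 rad

θ(4/5) = -11764/3515625 rad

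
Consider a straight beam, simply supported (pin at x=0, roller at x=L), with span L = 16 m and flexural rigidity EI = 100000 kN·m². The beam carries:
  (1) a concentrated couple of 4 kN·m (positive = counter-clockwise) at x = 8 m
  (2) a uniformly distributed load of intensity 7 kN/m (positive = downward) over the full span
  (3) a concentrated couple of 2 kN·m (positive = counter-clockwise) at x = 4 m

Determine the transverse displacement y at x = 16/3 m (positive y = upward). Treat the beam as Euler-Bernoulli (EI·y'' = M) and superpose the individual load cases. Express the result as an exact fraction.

Load 1 — applied couple M₀=4 kN·m at a=8 m (b=L-a=8):
  y_1 = (M₀x³/(6L)+C₁x)/EI  [x≤a] with C₁=M₀(3b²-L²)/(6L)=-8/3 = (4·(16/3)³/(6·16)+(-8/3)·(16/3))/100000 = -4/50625 m
Load 2 — uniform load w=7 kN/m over full span:
  y_2 = -wx(L³-2Lx²+x³)/(24EI) = -7·(16/3)·(16³-2·16·(16/3)²+(16/3)³)/(24·100000) = -39424/759375 m
Load 3 — applied couple M₀=2 kN·m at a=4 m (b=L-a=12):
  y_3 = (M₀x³/(6L)-M₀(x-a)²/2+C₁x)/EI  [x>a] with C₁=M₀(3b²-L²)/(6L)=11/3 = (2·(16/3)³/(6·16)-2·((16/3)-4)²/2+(11/3)·(16/3))/100000 = 53/253125 m
Superposition: y = Σ y_i = -1573/30375 m ≈ -0.051786 m

y(16/3) = -1573/30375 m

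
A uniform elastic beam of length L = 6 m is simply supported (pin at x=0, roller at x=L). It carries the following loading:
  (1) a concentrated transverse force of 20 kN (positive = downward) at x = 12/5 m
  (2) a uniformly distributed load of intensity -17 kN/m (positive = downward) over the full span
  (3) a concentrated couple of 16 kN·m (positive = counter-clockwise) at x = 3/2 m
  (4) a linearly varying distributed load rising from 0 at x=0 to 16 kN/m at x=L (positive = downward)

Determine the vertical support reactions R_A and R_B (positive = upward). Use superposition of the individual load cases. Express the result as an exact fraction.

Load 1 — point force P=20 kN at a=12/5 m (b=L-a=18/5):
  R_A = Pb/L = 20·(18/5)/6 = 12 kN
  R_B = Pa/L = 20·(12/5)/6 = 8 kN
Load 2 — uniform load w=-17 kN/m over full span:
  R_A = wL/2 = (-17)·6/2 = -51 kN
  R_B = wL/2 = (-17)·6/2 = -51 kN
Load 3 — applied couple M₀=16 kN·m at a=3/2 m (b=L-a=9/2):
  R_A = M₀/L = 16/6 = 8/3 kN
  R_B = -M₀/L = -16/6 = -8/3 kN
Load 4 — triangular load w₀=16 kN/m (0→w₀ over full span):
  R_A = w₀L/6 = 16·6/6 = 16 kN
  R_B = w₀L/3 = 16·6/3 = 32 kN
Superposition: R_A = -61/3 kN, R_B = -41/3 kN

R_A = -61/3 kN, R_B = -41/3 kN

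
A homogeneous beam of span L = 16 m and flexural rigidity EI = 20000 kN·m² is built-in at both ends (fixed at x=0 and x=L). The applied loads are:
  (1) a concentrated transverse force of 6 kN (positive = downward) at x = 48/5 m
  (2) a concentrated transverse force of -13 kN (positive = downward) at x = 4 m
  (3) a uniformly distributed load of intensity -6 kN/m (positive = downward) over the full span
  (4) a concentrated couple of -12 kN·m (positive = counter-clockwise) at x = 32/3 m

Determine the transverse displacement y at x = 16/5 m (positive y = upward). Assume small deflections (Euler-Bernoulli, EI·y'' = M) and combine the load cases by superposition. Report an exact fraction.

y(16/5) = 715801/29296875 m

Load 1 — point force P=6 kN at a=48/5 m (b=L-a=32/5):
  y_1 = -Pb²x²(3aL-(3a+b)x)/(6L³EI)  [x≤a] = -6·(32/5)²·(16/5)²·(3·(48/5)·16-(3·(48/5)+(32/5))·(16/5))/(6·16³·20000) = -17408/9765625 m
Load 2 — point force P=-13 kN at a=4 m (b=L-a=12):
  y_2 = -Pb²x²(3aL-(3a+b)x)/(6L³EI)  [x≤a] = -(-13)·12²·(16/5)²·(3·4·16-(3·4+12)·(16/5))/(6·16³·20000) = 351/78125 m
Load 3 — uniform load w=-6 kN/m over full span:
  y_3 = -wx²(L-x)²/(24EI) = -(-6)·(16/5)²·(16-(16/5))²/(24·20000) = 8192/390625 m
Load 4 — applied couple M₀=-12 kN·m at a=32/3 m (b=L-a=16/3):
  y_4 = (R_Ax³/6 - M_Ax²/2)/EI  [x≤a] with R_A=-1, M_A=-4 = ((-1)·(16/5)³/6 - (-4)·(16/5)²/2)/20000 = 176/234375 m
Superposition: y = Σ y_i = 715801/29296875 m ≈ 0.024433 m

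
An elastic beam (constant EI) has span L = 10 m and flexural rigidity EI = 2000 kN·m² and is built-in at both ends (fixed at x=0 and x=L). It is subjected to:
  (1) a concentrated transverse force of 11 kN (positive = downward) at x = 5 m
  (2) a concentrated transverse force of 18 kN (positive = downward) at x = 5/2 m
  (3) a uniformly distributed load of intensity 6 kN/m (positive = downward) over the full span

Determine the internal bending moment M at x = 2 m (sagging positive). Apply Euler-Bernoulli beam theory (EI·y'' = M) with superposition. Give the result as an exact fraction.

Load 1 — point force P=11 kN at a=5 m (b=L-a=5):
  M_1 = Pb²(3a+b)x/L³ - Pab²/L²  [x≤a] = 11·5²·(3·5+5)·2/10³ - 11·5·5²/10² = -11/4 kN·m
Load 2 — point force P=18 kN at a=5/2 m (b=L-a=15/2):
  M_2 = Pb²(3a+b)x/L³ - Pab²/L²  [x≤a] = 18·(15/2)²·(3·(5/2)+(15/2))·2/10³ - 18·(5/2)·(15/2)²/10² = 81/16 kN·m
Load 3 — uniform load w=6 kN/m over full span:
  M_3 = wLx/2 - wL²/12 - wx²/2 = 6·10·2/2 - 6·10²/12 - 6·2²/2 = -2 kN·m
Superposition: M = Σ M_i = 5/16 kN·m ≈ 0.312500 kN·m

M(2) = 5/16 kN·m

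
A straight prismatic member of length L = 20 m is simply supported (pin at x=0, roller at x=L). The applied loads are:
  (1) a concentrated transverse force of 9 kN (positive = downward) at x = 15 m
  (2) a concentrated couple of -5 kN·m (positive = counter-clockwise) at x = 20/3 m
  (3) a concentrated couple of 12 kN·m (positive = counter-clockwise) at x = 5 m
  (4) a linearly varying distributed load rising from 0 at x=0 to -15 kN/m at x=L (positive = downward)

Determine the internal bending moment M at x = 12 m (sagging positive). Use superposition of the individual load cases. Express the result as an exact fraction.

M(12) = -1799/5 kN·m

Load 1 — point force P=9 kN at a=15 m (b=L-a=5):
  M_1 = Pbx/L  [x≤a] = 9·5·12/20 = 27 kN·m
Load 2 — applied couple M₀=-5 kN·m at a=20/3 m (b=L-a=40/3):
  M_2 = M₀x/L - M₀  [x>a] = (-5)·12/20 - (-5) = 2 kN·m
Load 3 — applied couple M₀=12 kN·m at a=5 m (b=L-a=15):
  M_3 = M₀x/L - M₀  [x>a] = 12·12/20 - 12 = -24/5 kN·m
Load 4 — triangular load w₀=-15 kN/m (0→w₀ over full span):
  M_4 = w₀Lx/6 - w₀x³/(6L) = (-15)·20·12/6 - (-15)·12³/(6·20) = -384 kN·m
Superposition: M = Σ M_i = -1799/5 kN·m ≈ -359.800000 kN·m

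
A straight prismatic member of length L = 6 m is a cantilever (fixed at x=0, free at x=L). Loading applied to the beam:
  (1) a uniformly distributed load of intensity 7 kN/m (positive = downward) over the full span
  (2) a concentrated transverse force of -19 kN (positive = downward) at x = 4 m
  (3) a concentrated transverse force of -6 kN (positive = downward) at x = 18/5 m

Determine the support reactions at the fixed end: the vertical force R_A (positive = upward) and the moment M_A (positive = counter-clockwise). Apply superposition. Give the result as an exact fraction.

Load 1 — uniform load w=7 kN/m over full span:
  R_A = wL = 7·6 = 42 kN
  M_A = wL²/2 = 7·6²/2 = 126 kN·m
Load 2 — point force P=-19 kN at a=4 m (b=L-a=2):
  R_A = P = (-19) = -19 kN
  M_A = Pa = (-19)·4 = -76 kN·m
Load 3 — point force P=-6 kN at a=18/5 m (b=L-a=12/5):
  R_A = P = (-6) = -6 kN
  M_A = Pa = (-6)·(18/5) = -108/5 kN·m
Superposition: R_A = 17 kN, M_A = 142/5 kN·m

R_A = 17 kN, M_A = 142/5 kN·m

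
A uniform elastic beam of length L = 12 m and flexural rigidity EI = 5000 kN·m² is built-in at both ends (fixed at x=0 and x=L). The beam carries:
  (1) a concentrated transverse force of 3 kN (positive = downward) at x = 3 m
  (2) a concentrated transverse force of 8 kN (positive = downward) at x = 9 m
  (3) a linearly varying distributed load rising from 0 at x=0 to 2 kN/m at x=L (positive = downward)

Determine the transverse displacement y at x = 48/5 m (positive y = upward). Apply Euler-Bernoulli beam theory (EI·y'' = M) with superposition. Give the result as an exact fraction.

Load 1 — point force P=3 kN at a=3 m (b=L-a=9):
  y_1 = -Pa²(L-x)²(3bL-(3b+a)(L-x))/(6L³EI)  [x>a] = -3·3²·(12-(48/5))²·(3·9·12-(3·9+3)·(12-(48/5)))/(6·12³·5000) = -189/250000 m
Load 2 — point force P=8 kN at a=9 m (b=L-a=3):
  y_2 = -Pa²(L-x)²(3bL-(3b+a)(L-x))/(6L³EI)  [x>a] = -8·9²·(12-(48/5))²·(3·3·12-(3·3+9)·(12-(48/5)))/(6·12³·5000) = -729/156250 m
Load 3 — triangular load w₀=2 kN/m (0→w₀ over full span):
  y_3 = -w₀x²(L-x)²(x+2L)/(120LEI) = -2·(48/5)²·(12-(48/5))²·((48/5)+2·12)/(120·12·5000) = -48384/9765625 m
Superposition: y = Σ y_i = -1621269/156250000 m ≈ -0.010376 m

y(48/5) = -1621269/156250000 m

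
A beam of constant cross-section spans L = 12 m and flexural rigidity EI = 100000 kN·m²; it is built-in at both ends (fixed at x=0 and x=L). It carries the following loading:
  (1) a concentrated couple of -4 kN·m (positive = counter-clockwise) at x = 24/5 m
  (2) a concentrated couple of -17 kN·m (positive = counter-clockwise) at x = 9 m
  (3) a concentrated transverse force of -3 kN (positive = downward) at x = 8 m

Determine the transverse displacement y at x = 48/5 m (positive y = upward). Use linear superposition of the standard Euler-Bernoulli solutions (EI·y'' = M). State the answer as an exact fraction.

y(48/5) = 128197/625000000 m

Load 1 — applied couple M₀=-4 kN·m at a=24/5 m (b=L-a=36/5):
  y_1 = (R_Ax³/6 - M_Ax²/2 - M₀(x-a)²/2)/EI  [x>a] with R_A=-12/25, M_A=-12/25 = ((-12/25)·(48/5)³/6 - (-12/25)·(48/5)²/2 - (-4)·((48/5)-(24/5))²/2)/100000 = -252/9765625 m
Load 2 — applied couple M₀=-17 kN·m at a=9 m (b=L-a=3):
  y_2 = (R_Ax³/6 - M_Ax²/2 - M₀(x-a)²/2)/EI  [x>a] with R_A=-51/32, M_A=-85/16 = ((-51/32)·(48/5)³/6 - (-85/16)·(48/5)²/2 - (-17)·((48/5)-9)²/2)/100000 = 3213/25000000 m
Load 3 — point force P=-3 kN at a=8 m (b=L-a=4):
  y_3 = -Pa²(L-x)²(3bL-(3b+a)(L-x))/(6L³EI)  [x>a] = -(-3)·8²·(12-(48/5))²·(3·4·12-(3·4+8)·(12-(48/5)))/(6·12³·100000) = 8/78125 m
Superposition: y = Σ y_i = 128197/625000000 m ≈ 0.000205 m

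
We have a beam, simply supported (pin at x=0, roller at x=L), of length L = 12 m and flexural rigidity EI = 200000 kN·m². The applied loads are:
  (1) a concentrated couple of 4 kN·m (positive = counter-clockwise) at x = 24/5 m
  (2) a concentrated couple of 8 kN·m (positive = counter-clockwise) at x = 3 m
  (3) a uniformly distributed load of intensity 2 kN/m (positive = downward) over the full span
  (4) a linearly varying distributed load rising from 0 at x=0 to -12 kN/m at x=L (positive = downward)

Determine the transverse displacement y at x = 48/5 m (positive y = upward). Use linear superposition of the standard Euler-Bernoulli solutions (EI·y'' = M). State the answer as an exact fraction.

Load 1 — applied couple M₀=4 kN·m at a=24/5 m (b=L-a=36/5):
  y_1 = (M₀x³/(6L)-M₀(x-a)²/2+C₁x)/EI  [x>a] with C₁=M₀(3b²-L²)/(6L)=16/25 = (4·(48/5)³/(6·12)-4·((48/5)-(24/5))²/2+(16/25)·(48/5))/200000 = 18/390625 m
Load 2 — applied couple M₀=8 kN·m at a=3 m (b=L-a=9):
  y_2 = (M₀x³/(6L)-M₀(x-a)²/2+C₁x)/EI  [x>a] with C₁=M₀(3b²-L²)/(6L)=11 = (8·(48/5)³/(6·12)-8·((48/5)-3)²/2+11·(48/5))/200000 = 927/6250000 m
Load 3 — uniform load w=2 kN/m over full span:
  y_3 = -wx(L³-2Lx²+x³)/(24EI) = -2·(48/5)·(12³-2·12·(48/5)²+(48/5)³)/(24·200000) = -3132/1953125 m
Load 4 — triangular load w₀=-12 kN/m (0→w₀ over full span):
  y_4 = -w₀x(7L⁴-10L²x²+3x⁴)/(360LEI) = -(-12)·(48/5)·(7·12⁴-10·12²·(48/5)²+3·(48/5)⁴)/(360·12·200000) = 246888/48828125 m
Superposition: y = Σ y_i = 2849283/781250000 m ≈ 0.003647 m

y(48/5) = 2849283/781250000 m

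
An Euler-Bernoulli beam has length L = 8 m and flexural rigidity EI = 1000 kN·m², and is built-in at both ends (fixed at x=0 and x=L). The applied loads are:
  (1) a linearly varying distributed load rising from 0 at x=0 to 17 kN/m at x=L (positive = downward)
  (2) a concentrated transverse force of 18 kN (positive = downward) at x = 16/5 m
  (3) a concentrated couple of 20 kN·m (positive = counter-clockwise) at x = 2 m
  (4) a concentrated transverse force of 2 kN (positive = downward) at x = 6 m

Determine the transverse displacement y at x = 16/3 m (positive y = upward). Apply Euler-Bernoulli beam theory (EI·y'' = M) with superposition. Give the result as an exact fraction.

y(16/3) = -1081801/11390625 m

Load 1 — triangular load w₀=17 kN/m (0→w₀ over full span):
  y_1 = -w₀x²(L-x)²(x+2L)/(120LEI) = -17·(16/3)²·(8-(16/3))²·((16/3)+2·8)/(120·8·1000) = -34816/455625 m
Load 2 — point force P=18 kN at a=16/5 m (b=L-a=24/5):
  y_2 = -Pa²(L-x)²(3bL-(3b+a)(L-x))/(6L³EI)  [x>a] = -18·(16/5)²·(8-(16/3))²·(3·(24/5)·8-(3·(24/5)+(16/5))·(8-(16/3)))/(6·8³·1000) = -4096/140625 m
Load 3 — applied couple M₀=20 kN·m at a=2 m (b=L-a=6):
  y_3 = (R_Ax³/6 - M_Ax²/2 - M₀(x-a)²/2)/EI  [x>a] with R_A=45/16, M_A=-15/4 = ((45/16)·(16/3)³/6 - (-15/4)·(16/3)²/2 - 20·((16/3)-2)²/2)/1000 = 1/75 m
Load 4 — point force P=2 kN at a=6 m (b=L-a=2):
  y_4 = -Pb²x²(3aL-(3a+b)x)/(6L³EI)  [x≤a] = -2·2²·(16/3)²·(3·6·8-(3·6+2)·(16/3))/(6·8³·1000) = -28/10125 m
Superposition: y = Σ y_i = -1081801/11390625 m ≈ -0.094973 m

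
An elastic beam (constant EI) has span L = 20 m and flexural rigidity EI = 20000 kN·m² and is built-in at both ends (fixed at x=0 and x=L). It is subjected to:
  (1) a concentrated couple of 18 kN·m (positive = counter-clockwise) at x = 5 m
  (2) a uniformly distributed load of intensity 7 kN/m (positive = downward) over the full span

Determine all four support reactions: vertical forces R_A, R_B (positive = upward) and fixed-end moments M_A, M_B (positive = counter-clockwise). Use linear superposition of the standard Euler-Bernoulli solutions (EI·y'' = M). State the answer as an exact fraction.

R_A = 5681/80 kN, M_A = 5519/24 kN·m, R_B = 5519/80 kN, M_B = -5465/24 kN·m

Load 1 — applied couple M₀=18 kN·m at a=5 m (b=L-a=15):
  R_A = 6M₀ab/L³ = 6·18·5·15/20³ = 81/80 kN
  M_A = M₀b(2a-b)/L² = 18·15·(2·5-15)/20² = -27/8 kN·m
  R_B = -6M₀ab/L³ = -6·18·5·15/20³ = -81/80 kN
  M_B = M₀a(2b-a)/L² = 18·5·(2·15-5)/20² = 45/8 kN·m
Load 2 — uniform load w=7 kN/m over full span:
  R_A = wL/2 = 7·20/2 = 70 kN
  M_A = wL²/12 = 7·20²/12 = 700/3 kN·m
  R_B = wL/2 = 7·20/2 = 70 kN
  M_B = -wL²/12 = -7·20²/12 = -700/3 kN·m
Superposition: R_A = 5681/80 kN, M_A = 5519/24 kN·m, R_B = 5519/80 kN, M_B = -5465/24 kN·m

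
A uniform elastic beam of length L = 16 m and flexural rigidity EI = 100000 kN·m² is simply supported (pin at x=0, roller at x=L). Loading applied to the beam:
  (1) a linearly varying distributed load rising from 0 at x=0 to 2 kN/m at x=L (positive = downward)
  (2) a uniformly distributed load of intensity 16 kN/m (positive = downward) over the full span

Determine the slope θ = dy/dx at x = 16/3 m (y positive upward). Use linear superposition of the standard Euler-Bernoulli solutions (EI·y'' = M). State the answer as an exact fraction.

θ(16/3) = -53248/3796875 rad

Load 1 — triangular load w₀=2 kN/m (0→w₀ over full span):
  θ_1 = -w₀(7L⁴-30L²x²+15x⁴)/(360LEI) = -2·(7·16⁴-30·16²·(16/3)²+15·(16/3)⁴)/(360·16·100000) = -3328/3796875 rad
Load 2 — uniform load w=16 kN/m over full span:
  θ_2 = -w(L³-6Lx²+4x³)/(24EI) = -16·(16³-6·16·(16/3)²+4·(16/3)³)/(24·100000) = -3328/253125 rad
Superposition: θ = Σ θ_i = -53248/3796875 rad ≈ -0.014024 rad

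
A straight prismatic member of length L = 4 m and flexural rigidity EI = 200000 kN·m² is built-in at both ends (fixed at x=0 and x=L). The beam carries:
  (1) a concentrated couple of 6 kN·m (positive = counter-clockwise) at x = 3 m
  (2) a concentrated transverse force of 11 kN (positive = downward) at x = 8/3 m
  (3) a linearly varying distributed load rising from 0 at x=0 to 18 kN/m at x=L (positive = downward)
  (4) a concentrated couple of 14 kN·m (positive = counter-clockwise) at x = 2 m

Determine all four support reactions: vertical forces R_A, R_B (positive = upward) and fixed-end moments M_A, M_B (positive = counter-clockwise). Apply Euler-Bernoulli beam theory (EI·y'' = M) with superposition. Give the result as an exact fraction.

Load 1 — applied couple M₀=6 kN·m at a=3 m (b=L-a=1):
  R_A = 6M₀ab/L³ = 6·6·3·1/4³ = 27/16 kN
  M_A = M₀b(2a-b)/L² = 6·1·(2·3-1)/4² = 15/8 kN·m
  R_B = -6M₀ab/L³ = -6·6·3·1/4³ = -27/16 kN
  M_B = M₀a(2b-a)/L² = 6·3·(2·1-3)/4² = -9/8 kN·m
Load 2 — point force P=11 kN at a=8/3 m (b=L-a=4/3):
  R_A = Pb²(3a+b)/L³ = 11·(4/3)²·(3·(8/3)+(4/3))/4³ = 77/27 kN
  M_A = Pab²/L² = 11·(8/3)·(4/3)²/4² = 88/27 kN·m
  R_B = Pa²(a+3b)/L³ = 11·(8/3)²·((8/3)+3·(4/3))/4³ = 220/27 kN
  M_B = -Pa²b/L² = -11·(8/3)²·(4/3)/4² = -176/27 kN·m
Load 3 — triangular load w₀=18 kN/m (0→w₀ over full span):
  R_A = 3w₀L/20 = 3·18·4/20 = 54/5 kN
  M_A = w₀L²/30 = 18·4²/30 = 48/5 kN·m
  R_B = 7w₀L/20 = 7·18·4/20 = 126/5 kN
  M_B = -w₀L²/20 = -18·4²/20 = -72/5 kN·m
Load 4 — applied couple M₀=14 kN·m at a=2 m (b=L-a=2):
  R_A = 6M₀ab/L³ = 6·14·2·2/4³ = 21/4 kN
  M_A = M₀b(2a-b)/L² = 14·2·(2·2-2)/4² = 7/2 kN·m
  R_B = -6M₀ab/L³ = -6·14·2·2/4³ = -21/4 kN
  M_B = M₀a(2b-a)/L² = 14·2·(2·2-2)/4² = 7/2 kN·m
Superposition: R_A = 44473/2160 kN, M_A = 19693/1080 kN·m, R_B = 57047/2160 kN, M_B = -20027/1080 kN·m

R_A = 44473/2160 kN, M_A = 19693/1080 kN·m, R_B = 57047/2160 kN, M_B = -20027/1080 kN·m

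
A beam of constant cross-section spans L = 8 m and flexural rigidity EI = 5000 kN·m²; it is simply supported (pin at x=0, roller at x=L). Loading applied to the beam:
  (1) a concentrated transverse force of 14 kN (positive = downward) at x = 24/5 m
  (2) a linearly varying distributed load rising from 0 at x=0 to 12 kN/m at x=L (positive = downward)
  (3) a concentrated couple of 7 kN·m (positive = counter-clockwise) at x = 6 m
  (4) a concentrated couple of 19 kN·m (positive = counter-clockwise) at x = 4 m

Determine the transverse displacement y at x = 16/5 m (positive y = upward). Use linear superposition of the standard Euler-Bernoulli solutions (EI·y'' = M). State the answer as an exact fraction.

y(16/5) = -5342227/58593750 m

Load 1 — point force P=14 kN at a=24/5 m (b=L-a=16/5):
  y_1 = -Pbx(L²-b²-x²)/(6LEI)  [x≤a] = -14·(16/5)·(16/5)·(8²-(16/5)²-(16/5)²)/(6·8·5000) = -30464/1171875 m
Load 2 — triangular load w₀=12 kN/m (0→w₀ over full span):
  y_2 = -w₀x(7L⁴-10L²x²+3x⁴)/(360LEI) = -12·(16/5)·(7·8⁴-10·8²·(16/5)²+3·(16/5)⁴)/(360·8·5000) = -584192/9765625 m
Load 3 — applied couple M₀=7 kN·m at a=6 m (b=L-a=2):
  y_3 = (M₀x³/(6L)+C₁x)/EI  [x≤a] with C₁=M₀(3b²-L²)/(6L)=-91/12 = (7·(16/5)³/(6·8)+(-91/12)·(16/5))/5000 = -609/156250 m
Load 4 — applied couple M₀=19 kN·m at a=4 m (b=L-a=4):
  y_4 = (M₀x³/(6L)+C₁x)/EI  [x≤a] with C₁=M₀(3b²-L²)/(6L)=-19/3 = (19·(16/5)³/(6·8)+(-19/3)·(16/5))/5000 = -114/78125 m
Superposition: y = Σ y_i = -5342227/58593750 m ≈ -0.091174 m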